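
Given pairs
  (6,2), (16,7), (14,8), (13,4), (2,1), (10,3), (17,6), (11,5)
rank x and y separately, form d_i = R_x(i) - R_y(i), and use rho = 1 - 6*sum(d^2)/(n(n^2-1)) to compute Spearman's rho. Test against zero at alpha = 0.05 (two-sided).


Step 1: Rank x and y separately (midranks; no ties here).
rank(x): 6->2, 16->7, 14->6, 13->5, 2->1, 10->3, 17->8, 11->4
rank(y): 2->2, 7->7, 8->8, 4->4, 1->1, 3->3, 6->6, 5->5
Step 2: d_i = R_x(i) - R_y(i); compute d_i^2.
  (2-2)^2=0, (7-7)^2=0, (6-8)^2=4, (5-4)^2=1, (1-1)^2=0, (3-3)^2=0, (8-6)^2=4, (4-5)^2=1
sum(d^2) = 10.
Step 3: rho = 1 - 6*10 / (8*(8^2 - 1)) = 1 - 60/504 = 0.880952.
Step 4: Under H0, t = rho * sqrt((n-2)/(1-rho^2)) = 4.5601 ~ t(6).
Step 5: Two-sided p-value from the t-distribution with 6 df = 0.003850.
Step 6: alpha = 0.05. reject H0.

rho = 0.8810, p = 0.003850, reject H0 at alpha = 0.05.


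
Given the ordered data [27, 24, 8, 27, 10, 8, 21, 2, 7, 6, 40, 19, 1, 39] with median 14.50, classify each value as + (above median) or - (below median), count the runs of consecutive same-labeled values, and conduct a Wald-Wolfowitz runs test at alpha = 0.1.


Step 1: Compute median = 14.50; label A = above, B = below.
Labels in order: AABABBABBBAABA  (n_A = 7, n_B = 7)
Step 2: Count runs R = 9.
Step 3: Under H0 (random ordering), E[R] = 2*n_A*n_B/(n_A+n_B) + 1 = 2*7*7/14 + 1 = 8.0000.
        Var[R] = 2*n_A*n_B*(2*n_A*n_B - n_A - n_B) / ((n_A+n_B)^2 * (n_A+n_B-1)) = 8232/2548 = 3.2308.
        SD[R] = 1.7974.
Step 4: Continuity-corrected z = (R - 0.5 - E[R]) / SD[R] = (9 - 0.5 - 8.0000) / 1.7974 = 0.2782.
Step 5: Two-sided p-value via normal approximation = 2*(1 - Phi(|z|)) = 0.780879.
Step 6: alpha = 0.1. fail to reject H0.

R = 9, z = 0.2782, p = 0.780879, fail to reject H0.


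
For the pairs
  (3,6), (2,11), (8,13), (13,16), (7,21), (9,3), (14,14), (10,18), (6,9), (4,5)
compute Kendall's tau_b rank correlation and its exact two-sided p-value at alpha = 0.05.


Step 1: Enumerate the 45 unordered pairs (i,j) with i<j and classify each by sign(x_j-x_i) * sign(y_j-y_i).
  (1,2):dx=-1,dy=+5->D; (1,3):dx=+5,dy=+7->C; (1,4):dx=+10,dy=+10->C; (1,5):dx=+4,dy=+15->C
  (1,6):dx=+6,dy=-3->D; (1,7):dx=+11,dy=+8->C; (1,8):dx=+7,dy=+12->C; (1,9):dx=+3,dy=+3->C
  (1,10):dx=+1,dy=-1->D; (2,3):dx=+6,dy=+2->C; (2,4):dx=+11,dy=+5->C; (2,5):dx=+5,dy=+10->C
  (2,6):dx=+7,dy=-8->D; (2,7):dx=+12,dy=+3->C; (2,8):dx=+8,dy=+7->C; (2,9):dx=+4,dy=-2->D
  (2,10):dx=+2,dy=-6->D; (3,4):dx=+5,dy=+3->C; (3,5):dx=-1,dy=+8->D; (3,6):dx=+1,dy=-10->D
  (3,7):dx=+6,dy=+1->C; (3,8):dx=+2,dy=+5->C; (3,9):dx=-2,dy=-4->C; (3,10):dx=-4,dy=-8->C
  (4,5):dx=-6,dy=+5->D; (4,6):dx=-4,dy=-13->C; (4,7):dx=+1,dy=-2->D; (4,8):dx=-3,dy=+2->D
  (4,9):dx=-7,dy=-7->C; (4,10):dx=-9,dy=-11->C; (5,6):dx=+2,dy=-18->D; (5,7):dx=+7,dy=-7->D
  (5,8):dx=+3,dy=-3->D; (5,9):dx=-1,dy=-12->C; (5,10):dx=-3,dy=-16->C; (6,7):dx=+5,dy=+11->C
  (6,8):dx=+1,dy=+15->C; (6,9):dx=-3,dy=+6->D; (6,10):dx=-5,dy=+2->D; (7,8):dx=-4,dy=+4->D
  (7,9):dx=-8,dy=-5->C; (7,10):dx=-10,dy=-9->C; (8,9):dx=-4,dy=-9->C; (8,10):dx=-6,dy=-13->C
  (9,10):dx=-2,dy=-4->C
Step 2: C = 28, D = 17, total pairs = 45.
Step 3: tau = (C - D)/(n(n-1)/2) = (28 - 17)/45 = 0.244444.
Step 4: Exact two-sided p-value (enumerate n! = 3628800 permutations of y under H0): p = 0.380720.
Step 5: alpha = 0.05. fail to reject H0.

tau_b = 0.2444 (C=28, D=17), p = 0.380720, fail to reject H0.


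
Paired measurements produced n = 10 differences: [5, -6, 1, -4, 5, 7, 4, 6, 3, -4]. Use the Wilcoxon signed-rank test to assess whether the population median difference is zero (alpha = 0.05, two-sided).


Step 1: Drop any zero differences (none here) and take |d_i|.
|d| = [5, 6, 1, 4, 5, 7, 4, 6, 3, 4]
Step 2: Midrank |d_i| (ties get averaged ranks).
ranks: |5|->6.5, |6|->8.5, |1|->1, |4|->4, |5|->6.5, |7|->10, |4|->4, |6|->8.5, |3|->2, |4|->4
Step 3: Attach original signs; sum ranks with positive sign and with negative sign.
W+ = 6.5 + 1 + 6.5 + 10 + 4 + 8.5 + 2 = 38.5
W- = 8.5 + 4 + 4 = 16.5
(Check: W+ + W- = 55 should equal n(n+1)/2 = 55.)
Step 4: Test statistic W = min(W+, W-) = 16.5.
Step 5: Ties in |d|, so use the tie-corrected normal approximation.
        E[W] = n(n+1)/4 = 10*11/4 = 27.5.
        Tie groups: |d|=4 (t=3), |d|=5 (t=2), |d|=6 (t=2); sum(t^3 - t) = 36.
        Var[W] = n(n+1)(2n+1)/24 - sum(t^3-t)/48 = 2310/24 - 36/48 = 95.5.
        z = (W - E[W]) / sqrt(Var[W]) = (16.5 - 27.5) / 9.7724 = -1.1256.
        Two-sided p = 2*Phi(z) = 0.260327.
Step 6: alpha = 0.05. fail to reject H0.

W+ = 38.5, W- = 16.5, W = min = 16.5, p = 0.260327, fail to reject H0.


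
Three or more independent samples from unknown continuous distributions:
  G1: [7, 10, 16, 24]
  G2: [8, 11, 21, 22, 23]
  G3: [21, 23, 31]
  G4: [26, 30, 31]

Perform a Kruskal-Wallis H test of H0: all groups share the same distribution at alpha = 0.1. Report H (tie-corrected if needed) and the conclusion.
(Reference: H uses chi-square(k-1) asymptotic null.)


Step 1: Combine all N = 15 observations and assign midranks.
sorted (value, group, rank): (7,G1,1), (8,G2,2), (10,G1,3), (11,G2,4), (16,G1,5), (21,G2,6.5), (21,G3,6.5), (22,G2,8), (23,G2,9.5), (23,G3,9.5), (24,G1,11), (26,G4,12), (30,G4,13), (31,G3,14.5), (31,G4,14.5)
Step 2: Sum ranks within each group.
R_1 = 20 (n_1 = 4)
R_2 = 30 (n_2 = 5)
R_3 = 30.5 (n_3 = 3)
R_4 = 39.5 (n_4 = 3)
Step 3: H = 12/(N(N+1)) * sum(R_i^2/n_i) - 3(N+1)
     = 12/(15*16) * (20^2/4 + 30^2/5 + 30.5^2/3 + 39.5^2/3) - 3*16
     = 0.050000 * 1110.17 - 48
     = 7.508333.
Step 4: Ties present; correction factor C = 1 - 18/(15^3 - 15) = 0.994643. Corrected H = 7.508333 / 0.994643 = 7.548773.
Step 5: Under H0, H ~ chi^2(3); p-value = 0.056318.
Step 6: alpha = 0.1. reject H0.

H = 7.5488, df = 3, p = 0.056318, reject H0.


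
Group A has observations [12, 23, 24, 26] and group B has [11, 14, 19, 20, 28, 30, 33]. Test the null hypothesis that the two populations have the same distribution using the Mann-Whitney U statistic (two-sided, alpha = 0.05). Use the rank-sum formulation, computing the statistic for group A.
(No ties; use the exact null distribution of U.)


Step 1: Combine and sort all 11 observations; assign midranks.
sorted (value, group): (11,Y), (12,X), (14,Y), (19,Y), (20,Y), (23,X), (24,X), (26,X), (28,Y), (30,Y), (33,Y)
ranks: 11->1, 12->2, 14->3, 19->4, 20->5, 23->6, 24->7, 26->8, 28->9, 30->10, 33->11
Step 2: Rank sum for X: R1 = 2 + 6 + 7 + 8 = 23.
Step 3: U_X = R1 - n1(n1+1)/2 = 23 - 4*5/2 = 23 - 10 = 13.
       U_Y = n1*n2 - U_X = 28 - 13 = 15.
Step 4: No ties, so the exact null distribution of U (based on enumerating the C(11,4) = 330 equally likely rank assignments) gives the two-sided p-value.
Step 5: p-value = 0.927273; compare to alpha = 0.05. fail to reject H0.

U_X = 13, p = 0.927273, fail to reject H0 at alpha = 0.05.


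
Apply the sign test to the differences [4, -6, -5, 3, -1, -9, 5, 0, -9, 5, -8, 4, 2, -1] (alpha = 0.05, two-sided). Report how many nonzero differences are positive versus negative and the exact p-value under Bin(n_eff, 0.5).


Step 1: Discard zero differences. Original n = 14; n_eff = number of nonzero differences = 13.
Nonzero differences (with sign): +4, -6, -5, +3, -1, -9, +5, -9, +5, -8, +4, +2, -1
Step 2: Count signs: positive = 6, negative = 7.
Step 3: Under H0: P(positive) = 0.5, so the number of positives S ~ Bin(13, 0.5).
Step 4: Two-sided exact p-value = sum of Bin(13,0.5) probabilities at or below the observed probability = 1.000000.
Step 5: alpha = 0.05. fail to reject H0.

n_eff = 13, pos = 6, neg = 7, p = 1.000000, fail to reject H0.


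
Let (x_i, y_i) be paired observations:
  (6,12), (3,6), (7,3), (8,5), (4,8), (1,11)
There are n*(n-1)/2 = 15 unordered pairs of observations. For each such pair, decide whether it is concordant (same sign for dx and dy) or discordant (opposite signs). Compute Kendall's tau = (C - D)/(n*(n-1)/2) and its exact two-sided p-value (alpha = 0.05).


Step 1: Enumerate the 15 unordered pairs (i,j) with i<j and classify each by sign(x_j-x_i) * sign(y_j-y_i).
  (1,2):dx=-3,dy=-6->C; (1,3):dx=+1,dy=-9->D; (1,4):dx=+2,dy=-7->D; (1,5):dx=-2,dy=-4->C
  (1,6):dx=-5,dy=-1->C; (2,3):dx=+4,dy=-3->D; (2,4):dx=+5,dy=-1->D; (2,5):dx=+1,dy=+2->C
  (2,6):dx=-2,dy=+5->D; (3,4):dx=+1,dy=+2->C; (3,5):dx=-3,dy=+5->D; (3,6):dx=-6,dy=+8->D
  (4,5):dx=-4,dy=+3->D; (4,6):dx=-7,dy=+6->D; (5,6):dx=-3,dy=+3->D
Step 2: C = 5, D = 10, total pairs = 15.
Step 3: tau = (C - D)/(n(n-1)/2) = (5 - 10)/15 = -0.333333.
Step 4: Exact two-sided p-value (enumerate n! = 720 permutations of y under H0): p = 0.469444.
Step 5: alpha = 0.05. fail to reject H0.

tau_b = -0.3333 (C=5, D=10), p = 0.469444, fail to reject H0.


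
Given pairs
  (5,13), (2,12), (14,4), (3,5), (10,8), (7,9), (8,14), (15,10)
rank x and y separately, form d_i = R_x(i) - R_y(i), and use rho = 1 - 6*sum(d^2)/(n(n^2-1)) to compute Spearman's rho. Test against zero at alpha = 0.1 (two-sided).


Step 1: Rank x and y separately (midranks; no ties here).
rank(x): 5->3, 2->1, 14->7, 3->2, 10->6, 7->4, 8->5, 15->8
rank(y): 13->7, 12->6, 4->1, 5->2, 8->3, 9->4, 14->8, 10->5
Step 2: d_i = R_x(i) - R_y(i); compute d_i^2.
  (3-7)^2=16, (1-6)^2=25, (7-1)^2=36, (2-2)^2=0, (6-3)^2=9, (4-4)^2=0, (5-8)^2=9, (8-5)^2=9
sum(d^2) = 104.
Step 3: rho = 1 - 6*104 / (8*(8^2 - 1)) = 1 - 624/504 = -0.238095.
Step 4: Under H0, t = rho * sqrt((n-2)/(1-rho^2)) = -0.6005 ~ t(6).
Step 5: Two-sided p-value from the t-distribution with 6 df = 0.570156.
Step 6: alpha = 0.1. fail to reject H0.

rho = -0.2381, p = 0.570156, fail to reject H0 at alpha = 0.1.


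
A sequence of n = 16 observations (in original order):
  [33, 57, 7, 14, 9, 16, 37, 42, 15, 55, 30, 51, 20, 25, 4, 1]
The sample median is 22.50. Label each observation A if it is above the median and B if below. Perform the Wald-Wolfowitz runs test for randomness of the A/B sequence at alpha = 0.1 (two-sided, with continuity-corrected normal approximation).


Step 1: Compute median = 22.50; label A = above, B = below.
Labels in order: AABBBBAABAAABABB  (n_A = 8, n_B = 8)
Step 2: Count runs R = 8.
Step 3: Under H0 (random ordering), E[R] = 2*n_A*n_B/(n_A+n_B) + 1 = 2*8*8/16 + 1 = 9.0000.
        Var[R] = 2*n_A*n_B*(2*n_A*n_B - n_A - n_B) / ((n_A+n_B)^2 * (n_A+n_B-1)) = 14336/3840 = 3.7333.
        SD[R] = 1.9322.
Step 4: Continuity-corrected z = (R + 0.5 - E[R]) / SD[R] = (8 + 0.5 - 9.0000) / 1.9322 = -0.2588.
Step 5: Two-sided p-value via normal approximation = 2*(1 - Phi(|z|)) = 0.795809.
Step 6: alpha = 0.1. fail to reject H0.

R = 8, z = -0.2588, p = 0.795809, fail to reject H0.


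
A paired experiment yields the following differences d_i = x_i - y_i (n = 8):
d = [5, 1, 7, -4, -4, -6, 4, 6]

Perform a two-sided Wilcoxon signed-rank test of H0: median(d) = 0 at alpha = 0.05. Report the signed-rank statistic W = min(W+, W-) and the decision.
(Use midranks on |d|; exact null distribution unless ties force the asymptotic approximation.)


Step 1: Drop any zero differences (none here) and take |d_i|.
|d| = [5, 1, 7, 4, 4, 6, 4, 6]
Step 2: Midrank |d_i| (ties get averaged ranks).
ranks: |5|->5, |1|->1, |7|->8, |4|->3, |4|->3, |6|->6.5, |4|->3, |6|->6.5
Step 3: Attach original signs; sum ranks with positive sign and with negative sign.
W+ = 5 + 1 + 8 + 3 + 6.5 = 23.5
W- = 3 + 3 + 6.5 = 12.5
(Check: W+ + W- = 36 should equal n(n+1)/2 = 36.)
Step 4: Test statistic W = min(W+, W-) = 12.5.
Step 5: Ties in |d|, so use the tie-corrected normal approximation.
        E[W] = n(n+1)/4 = 8*9/4 = 18.
        Tie groups: |d|=4 (t=3), |d|=6 (t=2); sum(t^3 - t) = 30.
        Var[W] = n(n+1)(2n+1)/24 - sum(t^3-t)/48 = 1224/24 - 30/48 = 50.375.
        z = (W - E[W]) / sqrt(Var[W]) = (12.5 - 18) / 7.0975 = -0.7749.
        Two-sided p = 2*Phi(z) = 0.438389.
Step 6: alpha = 0.05. fail to reject H0.

W+ = 23.5, W- = 12.5, W = min = 12.5, p = 0.438389, fail to reject H0.


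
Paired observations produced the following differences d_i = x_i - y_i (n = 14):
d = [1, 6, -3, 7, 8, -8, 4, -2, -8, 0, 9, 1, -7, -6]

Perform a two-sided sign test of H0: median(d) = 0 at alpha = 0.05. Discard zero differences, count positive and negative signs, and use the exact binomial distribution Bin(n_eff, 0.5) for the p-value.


Step 1: Discard zero differences. Original n = 14; n_eff = number of nonzero differences = 13.
Nonzero differences (with sign): +1, +6, -3, +7, +8, -8, +4, -2, -8, +9, +1, -7, -6
Step 2: Count signs: positive = 7, negative = 6.
Step 3: Under H0: P(positive) = 0.5, so the number of positives S ~ Bin(13, 0.5).
Step 4: Two-sided exact p-value = sum of Bin(13,0.5) probabilities at or below the observed probability = 1.000000.
Step 5: alpha = 0.05. fail to reject H0.

n_eff = 13, pos = 7, neg = 6, p = 1.000000, fail to reject H0.


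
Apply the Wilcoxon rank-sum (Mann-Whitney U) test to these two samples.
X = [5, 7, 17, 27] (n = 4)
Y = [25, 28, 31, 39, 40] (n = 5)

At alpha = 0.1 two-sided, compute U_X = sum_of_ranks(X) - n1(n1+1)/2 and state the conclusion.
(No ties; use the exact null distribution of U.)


Step 1: Combine and sort all 9 observations; assign midranks.
sorted (value, group): (5,X), (7,X), (17,X), (25,Y), (27,X), (28,Y), (31,Y), (39,Y), (40,Y)
ranks: 5->1, 7->2, 17->3, 25->4, 27->5, 28->6, 31->7, 39->8, 40->9
Step 2: Rank sum for X: R1 = 1 + 2 + 3 + 5 = 11.
Step 3: U_X = R1 - n1(n1+1)/2 = 11 - 4*5/2 = 11 - 10 = 1.
       U_Y = n1*n2 - U_X = 20 - 1 = 19.
Step 4: No ties, so the exact null distribution of U (based on enumerating the C(9,4) = 126 equally likely rank assignments) gives the two-sided p-value.
Step 5: p-value = 0.031746; compare to alpha = 0.1. reject H0.

U_X = 1, p = 0.031746, reject H0 at alpha = 0.1.


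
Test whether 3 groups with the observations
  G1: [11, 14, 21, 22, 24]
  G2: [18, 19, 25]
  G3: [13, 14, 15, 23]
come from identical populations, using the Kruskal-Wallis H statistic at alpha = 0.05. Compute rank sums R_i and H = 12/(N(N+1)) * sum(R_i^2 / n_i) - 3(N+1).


Step 1: Combine all N = 12 observations and assign midranks.
sorted (value, group, rank): (11,G1,1), (13,G3,2), (14,G1,3.5), (14,G3,3.5), (15,G3,5), (18,G2,6), (19,G2,7), (21,G1,8), (22,G1,9), (23,G3,10), (24,G1,11), (25,G2,12)
Step 2: Sum ranks within each group.
R_1 = 32.5 (n_1 = 5)
R_2 = 25 (n_2 = 3)
R_3 = 20.5 (n_3 = 4)
Step 3: H = 12/(N(N+1)) * sum(R_i^2/n_i) - 3(N+1)
     = 12/(12*13) * (32.5^2/5 + 25^2/3 + 20.5^2/4) - 3*13
     = 0.076923 * 524.646 - 39
     = 1.357372.
Step 4: Ties present; correction factor C = 1 - 6/(12^3 - 12) = 0.996503. Corrected H = 1.357372 / 0.996503 = 1.362135.
Step 5: Under H0, H ~ chi^2(2); p-value = 0.506077.
Step 6: alpha = 0.05. fail to reject H0.

H = 1.3621, df = 2, p = 0.506077, fail to reject H0.


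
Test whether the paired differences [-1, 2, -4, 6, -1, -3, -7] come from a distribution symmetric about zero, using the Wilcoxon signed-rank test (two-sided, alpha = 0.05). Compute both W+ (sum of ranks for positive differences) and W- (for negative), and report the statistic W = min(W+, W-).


Step 1: Drop any zero differences (none here) and take |d_i|.
|d| = [1, 2, 4, 6, 1, 3, 7]
Step 2: Midrank |d_i| (ties get averaged ranks).
ranks: |1|->1.5, |2|->3, |4|->5, |6|->6, |1|->1.5, |3|->4, |7|->7
Step 3: Attach original signs; sum ranks with positive sign and with negative sign.
W+ = 3 + 6 = 9
W- = 1.5 + 5 + 1.5 + 4 + 7 = 19
(Check: W+ + W- = 28 should equal n(n+1)/2 = 28.)
Step 4: Test statistic W = min(W+, W-) = 9.
Step 5: Ties in |d|, so use the tie-corrected normal approximation.
        E[W] = n(n+1)/4 = 7*8/4 = 14.
        Tie groups: |d|=1 (t=2); sum(t^3 - t) = 6.
        Var[W] = n(n+1)(2n+1)/24 - sum(t^3-t)/48 = 840/24 - 6/48 = 34.875.
        z = (W - E[W]) / sqrt(Var[W]) = (9 - 14) / 5.9055 = -0.8467.
        Two-sided p = 2*Phi(z) = 0.397180.
Step 6: alpha = 0.05. fail to reject H0.

W+ = 9, W- = 19, W = min = 9, p = 0.397180, fail to reject H0.


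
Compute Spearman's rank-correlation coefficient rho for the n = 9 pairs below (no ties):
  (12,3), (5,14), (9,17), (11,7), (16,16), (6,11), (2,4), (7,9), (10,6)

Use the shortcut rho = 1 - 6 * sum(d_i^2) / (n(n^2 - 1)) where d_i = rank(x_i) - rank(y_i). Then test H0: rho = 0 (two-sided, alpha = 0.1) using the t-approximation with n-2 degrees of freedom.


Step 1: Rank x and y separately (midranks; no ties here).
rank(x): 12->8, 5->2, 9->5, 11->7, 16->9, 6->3, 2->1, 7->4, 10->6
rank(y): 3->1, 14->7, 17->9, 7->4, 16->8, 11->6, 4->2, 9->5, 6->3
Step 2: d_i = R_x(i) - R_y(i); compute d_i^2.
  (8-1)^2=49, (2-7)^2=25, (5-9)^2=16, (7-4)^2=9, (9-8)^2=1, (3-6)^2=9, (1-2)^2=1, (4-5)^2=1, (6-3)^2=9
sum(d^2) = 120.
Step 3: rho = 1 - 6*120 / (9*(9^2 - 1)) = 1 - 720/720 = 0.000000.
Step 4: Under H0, t = rho * sqrt((n-2)/(1-rho^2)) = 0.0000 ~ t(7).
Step 5: Two-sided p-value from the t-distribution with 7 df = 1.000000.
Step 6: alpha = 0.1. fail to reject H0.

rho = 0.0000, p = 1.000000, fail to reject H0 at alpha = 0.1.


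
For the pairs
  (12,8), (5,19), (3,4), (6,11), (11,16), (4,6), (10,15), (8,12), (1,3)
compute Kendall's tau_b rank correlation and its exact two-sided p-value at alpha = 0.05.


Step 1: Enumerate the 36 unordered pairs (i,j) with i<j and classify each by sign(x_j-x_i) * sign(y_j-y_i).
  (1,2):dx=-7,dy=+11->D; (1,3):dx=-9,dy=-4->C; (1,4):dx=-6,dy=+3->D; (1,5):dx=-1,dy=+8->D
  (1,6):dx=-8,dy=-2->C; (1,7):dx=-2,dy=+7->D; (1,8):dx=-4,dy=+4->D; (1,9):dx=-11,dy=-5->C
  (2,3):dx=-2,dy=-15->C; (2,4):dx=+1,dy=-8->D; (2,5):dx=+6,dy=-3->D; (2,6):dx=-1,dy=-13->C
  (2,7):dx=+5,dy=-4->D; (2,8):dx=+3,dy=-7->D; (2,9):dx=-4,dy=-16->C; (3,4):dx=+3,dy=+7->C
  (3,5):dx=+8,dy=+12->C; (3,6):dx=+1,dy=+2->C; (3,7):dx=+7,dy=+11->C; (3,8):dx=+5,dy=+8->C
  (3,9):dx=-2,dy=-1->C; (4,5):dx=+5,dy=+5->C; (4,6):dx=-2,dy=-5->C; (4,7):dx=+4,dy=+4->C
  (4,8):dx=+2,dy=+1->C; (4,9):dx=-5,dy=-8->C; (5,6):dx=-7,dy=-10->C; (5,7):dx=-1,dy=-1->C
  (5,8):dx=-3,dy=-4->C; (5,9):dx=-10,dy=-13->C; (6,7):dx=+6,dy=+9->C; (6,8):dx=+4,dy=+6->C
  (6,9):dx=-3,dy=-3->C; (7,8):dx=-2,dy=-3->C; (7,9):dx=-9,dy=-12->C; (8,9):dx=-7,dy=-9->C
Step 2: C = 27, D = 9, total pairs = 36.
Step 3: tau = (C - D)/(n(n-1)/2) = (27 - 9)/36 = 0.500000.
Step 4: Exact two-sided p-value (enumerate n! = 362880 permutations of y under H0): p = 0.075176.
Step 5: alpha = 0.05. fail to reject H0.

tau_b = 0.5000 (C=27, D=9), p = 0.075176, fail to reject H0.


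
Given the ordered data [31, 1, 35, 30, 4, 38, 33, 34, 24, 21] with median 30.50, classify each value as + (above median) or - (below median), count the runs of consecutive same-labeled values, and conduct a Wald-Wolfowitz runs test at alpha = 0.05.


Step 1: Compute median = 30.50; label A = above, B = below.
Labels in order: ABABBAAABB  (n_A = 5, n_B = 5)
Step 2: Count runs R = 6.
Step 3: Under H0 (random ordering), E[R] = 2*n_A*n_B/(n_A+n_B) + 1 = 2*5*5/10 + 1 = 6.0000.
        Var[R] = 2*n_A*n_B*(2*n_A*n_B - n_A - n_B) / ((n_A+n_B)^2 * (n_A+n_B-1)) = 2000/900 = 2.2222.
        SD[R] = 1.4907.
Step 4: R = E[R], so z = 0 with no continuity correction.
Step 5: Two-sided p-value via normal approximation = 2*(1 - Phi(|z|)) = 1.000000.
Step 6: alpha = 0.05. fail to reject H0.

R = 6, z = 0.0000, p = 1.000000, fail to reject H0.


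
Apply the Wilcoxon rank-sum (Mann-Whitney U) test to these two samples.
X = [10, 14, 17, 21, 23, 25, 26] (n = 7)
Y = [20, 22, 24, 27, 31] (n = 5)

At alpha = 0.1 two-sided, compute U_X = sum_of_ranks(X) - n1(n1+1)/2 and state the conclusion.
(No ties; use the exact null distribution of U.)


Step 1: Combine and sort all 12 observations; assign midranks.
sorted (value, group): (10,X), (14,X), (17,X), (20,Y), (21,X), (22,Y), (23,X), (24,Y), (25,X), (26,X), (27,Y), (31,Y)
ranks: 10->1, 14->2, 17->3, 20->4, 21->5, 22->6, 23->7, 24->8, 25->9, 26->10, 27->11, 31->12
Step 2: Rank sum for X: R1 = 1 + 2 + 3 + 5 + 7 + 9 + 10 = 37.
Step 3: U_X = R1 - n1(n1+1)/2 = 37 - 7*8/2 = 37 - 28 = 9.
       U_Y = n1*n2 - U_X = 35 - 9 = 26.
Step 4: No ties, so the exact null distribution of U (based on enumerating the C(12,7) = 792 equally likely rank assignments) gives the two-sided p-value.
Step 5: p-value = 0.202020; compare to alpha = 0.1. fail to reject H0.

U_X = 9, p = 0.202020, fail to reject H0 at alpha = 0.1.


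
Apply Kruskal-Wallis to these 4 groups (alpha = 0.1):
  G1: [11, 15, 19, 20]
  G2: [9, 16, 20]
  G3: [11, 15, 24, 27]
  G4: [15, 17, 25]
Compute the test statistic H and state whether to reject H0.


Step 1: Combine all N = 14 observations and assign midranks.
sorted (value, group, rank): (9,G2,1), (11,G1,2.5), (11,G3,2.5), (15,G1,5), (15,G3,5), (15,G4,5), (16,G2,7), (17,G4,8), (19,G1,9), (20,G1,10.5), (20,G2,10.5), (24,G3,12), (25,G4,13), (27,G3,14)
Step 2: Sum ranks within each group.
R_1 = 27 (n_1 = 4)
R_2 = 18.5 (n_2 = 3)
R_3 = 33.5 (n_3 = 4)
R_4 = 26 (n_4 = 3)
Step 3: H = 12/(N(N+1)) * sum(R_i^2/n_i) - 3(N+1)
     = 12/(14*15) * (27^2/4 + 18.5^2/3 + 33.5^2/4 + 26^2/3) - 3*15
     = 0.057143 * 802.229 - 45
     = 0.841667.
Step 4: Ties present; correction factor C = 1 - 36/(14^3 - 14) = 0.986813. Corrected H = 0.841667 / 0.986813 = 0.852914.
Step 5: Under H0, H ~ chi^2(3); p-value = 0.836773.
Step 6: alpha = 0.1. fail to reject H0.

H = 0.8529, df = 3, p = 0.836773, fail to reject H0.


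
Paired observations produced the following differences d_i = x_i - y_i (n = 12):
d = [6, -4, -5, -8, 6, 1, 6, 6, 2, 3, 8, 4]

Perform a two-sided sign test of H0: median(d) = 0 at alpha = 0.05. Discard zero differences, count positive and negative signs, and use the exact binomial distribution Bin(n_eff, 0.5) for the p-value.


Step 1: Discard zero differences. Original n = 12; n_eff = number of nonzero differences = 12.
Nonzero differences (with sign): +6, -4, -5, -8, +6, +1, +6, +6, +2, +3, +8, +4
Step 2: Count signs: positive = 9, negative = 3.
Step 3: Under H0: P(positive) = 0.5, so the number of positives S ~ Bin(12, 0.5).
Step 4: Two-sided exact p-value = sum of Bin(12,0.5) probabilities at or below the observed probability = 0.145996.
Step 5: alpha = 0.05. fail to reject H0.

n_eff = 12, pos = 9, neg = 3, p = 0.145996, fail to reject H0.


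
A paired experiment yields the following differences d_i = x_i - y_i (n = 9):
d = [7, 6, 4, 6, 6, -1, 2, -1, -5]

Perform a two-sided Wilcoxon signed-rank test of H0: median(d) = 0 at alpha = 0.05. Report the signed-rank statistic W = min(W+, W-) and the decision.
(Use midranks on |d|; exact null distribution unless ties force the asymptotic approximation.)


Step 1: Drop any zero differences (none here) and take |d_i|.
|d| = [7, 6, 4, 6, 6, 1, 2, 1, 5]
Step 2: Midrank |d_i| (ties get averaged ranks).
ranks: |7|->9, |6|->7, |4|->4, |6|->7, |6|->7, |1|->1.5, |2|->3, |1|->1.5, |5|->5
Step 3: Attach original signs; sum ranks with positive sign and with negative sign.
W+ = 9 + 7 + 4 + 7 + 7 + 3 = 37
W- = 1.5 + 1.5 + 5 = 8
(Check: W+ + W- = 45 should equal n(n+1)/2 = 45.)
Step 4: Test statistic W = min(W+, W-) = 8.
Step 5: Ties in |d|, so use the tie-corrected normal approximation.
        E[W] = n(n+1)/4 = 9*10/4 = 22.5.
        Tie groups: |d|=1 (t=2), |d|=6 (t=3); sum(t^3 - t) = 30.
        Var[W] = n(n+1)(2n+1)/24 - sum(t^3-t)/48 = 1710/24 - 30/48 = 70.625.
        z = (W - E[W]) / sqrt(Var[W]) = (8 - 22.5) / 8.4039 = -1.7254.
        Two-sided p = 2*Phi(z) = 0.084456.
Step 6: alpha = 0.05. fail to reject H0.

W+ = 37, W- = 8, W = min = 8, p = 0.084456, fail to reject H0.


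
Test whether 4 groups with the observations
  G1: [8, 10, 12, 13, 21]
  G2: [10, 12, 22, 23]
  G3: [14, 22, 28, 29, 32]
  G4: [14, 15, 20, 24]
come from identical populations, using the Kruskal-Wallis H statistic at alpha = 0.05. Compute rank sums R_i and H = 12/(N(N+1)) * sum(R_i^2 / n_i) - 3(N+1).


Step 1: Combine all N = 18 observations and assign midranks.
sorted (value, group, rank): (8,G1,1), (10,G1,2.5), (10,G2,2.5), (12,G1,4.5), (12,G2,4.5), (13,G1,6), (14,G3,7.5), (14,G4,7.5), (15,G4,9), (20,G4,10), (21,G1,11), (22,G2,12.5), (22,G3,12.5), (23,G2,14), (24,G4,15), (28,G3,16), (29,G3,17), (32,G3,18)
Step 2: Sum ranks within each group.
R_1 = 25 (n_1 = 5)
R_2 = 33.5 (n_2 = 4)
R_3 = 71 (n_3 = 5)
R_4 = 41.5 (n_4 = 4)
Step 3: H = 12/(N(N+1)) * sum(R_i^2/n_i) - 3(N+1)
     = 12/(18*19) * (25^2/5 + 33.5^2/4 + 71^2/5 + 41.5^2/4) - 3*19
     = 0.035088 * 1844.33 - 57
     = 7.713158.
Step 4: Ties present; correction factor C = 1 - 24/(18^3 - 18) = 0.995872. Corrected H = 7.713158 / 0.995872 = 7.745130.
Step 5: Under H0, H ~ chi^2(3); p-value = 0.051584.
Step 6: alpha = 0.05. fail to reject H0.

H = 7.7451, df = 3, p = 0.051584, fail to reject H0.


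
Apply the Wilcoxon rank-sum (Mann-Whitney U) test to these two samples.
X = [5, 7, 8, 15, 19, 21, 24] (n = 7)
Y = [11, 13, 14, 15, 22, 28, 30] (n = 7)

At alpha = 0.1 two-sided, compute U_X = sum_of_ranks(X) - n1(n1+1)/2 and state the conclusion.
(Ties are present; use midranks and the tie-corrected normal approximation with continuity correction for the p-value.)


Step 1: Combine and sort all 14 observations; assign midranks.
sorted (value, group): (5,X), (7,X), (8,X), (11,Y), (13,Y), (14,Y), (15,X), (15,Y), (19,X), (21,X), (22,Y), (24,X), (28,Y), (30,Y)
ranks: 5->1, 7->2, 8->3, 11->4, 13->5, 14->6, 15->7.5, 15->7.5, 19->9, 21->10, 22->11, 24->12, 28->13, 30->14
Step 2: Rank sum for X: R1 = 1 + 2 + 3 + 7.5 + 9 + 10 + 12 = 44.5.
Step 3: U_X = R1 - n1(n1+1)/2 = 44.5 - 7*8/2 = 44.5 - 28 = 16.5.
       U_Y = n1*n2 - U_X = 49 - 16.5 = 32.5.
Step 4: Ties are present, so use the tie-corrected normal approximation (with continuity correction) for the p-value.
Step 5: p-value = 0.337373; compare to alpha = 0.1. fail to reject H0.

U_X = 16.5, p = 0.337373, fail to reject H0 at alpha = 0.1.


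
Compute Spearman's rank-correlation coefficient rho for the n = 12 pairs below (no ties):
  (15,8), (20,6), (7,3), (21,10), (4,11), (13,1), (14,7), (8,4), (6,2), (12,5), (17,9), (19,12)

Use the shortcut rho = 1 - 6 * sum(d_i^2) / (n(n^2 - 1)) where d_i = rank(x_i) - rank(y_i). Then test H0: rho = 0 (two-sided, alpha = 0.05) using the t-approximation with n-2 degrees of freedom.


Step 1: Rank x and y separately (midranks; no ties here).
rank(x): 15->8, 20->11, 7->3, 21->12, 4->1, 13->6, 14->7, 8->4, 6->2, 12->5, 17->9, 19->10
rank(y): 8->8, 6->6, 3->3, 10->10, 11->11, 1->1, 7->7, 4->4, 2->2, 5->5, 9->9, 12->12
Step 2: d_i = R_x(i) - R_y(i); compute d_i^2.
  (8-8)^2=0, (11-6)^2=25, (3-3)^2=0, (12-10)^2=4, (1-11)^2=100, (6-1)^2=25, (7-7)^2=0, (4-4)^2=0, (2-2)^2=0, (5-5)^2=0, (9-9)^2=0, (10-12)^2=4
sum(d^2) = 158.
Step 3: rho = 1 - 6*158 / (12*(12^2 - 1)) = 1 - 948/1716 = 0.447552.
Step 4: Under H0, t = rho * sqrt((n-2)/(1-rho^2)) = 1.5826 ~ t(10).
Step 5: Two-sided p-value from the t-distribution with 10 df = 0.144586.
Step 6: alpha = 0.05. fail to reject H0.

rho = 0.4476, p = 0.144586, fail to reject H0 at alpha = 0.05.


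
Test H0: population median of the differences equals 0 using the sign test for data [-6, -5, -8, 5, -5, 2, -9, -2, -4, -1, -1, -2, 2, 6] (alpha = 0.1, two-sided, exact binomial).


Step 1: Discard zero differences. Original n = 14; n_eff = number of nonzero differences = 14.
Nonzero differences (with sign): -6, -5, -8, +5, -5, +2, -9, -2, -4, -1, -1, -2, +2, +6
Step 2: Count signs: positive = 4, negative = 10.
Step 3: Under H0: P(positive) = 0.5, so the number of positives S ~ Bin(14, 0.5).
Step 4: Two-sided exact p-value = sum of Bin(14,0.5) probabilities at or below the observed probability = 0.179565.
Step 5: alpha = 0.1. fail to reject H0.

n_eff = 14, pos = 4, neg = 10, p = 0.179565, fail to reject H0.


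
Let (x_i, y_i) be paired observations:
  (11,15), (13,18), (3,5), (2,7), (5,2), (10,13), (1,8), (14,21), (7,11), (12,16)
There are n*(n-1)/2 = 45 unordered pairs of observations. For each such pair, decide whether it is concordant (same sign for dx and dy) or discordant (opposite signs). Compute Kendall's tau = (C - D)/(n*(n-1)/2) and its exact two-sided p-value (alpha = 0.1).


Step 1: Enumerate the 45 unordered pairs (i,j) with i<j and classify each by sign(x_j-x_i) * sign(y_j-y_i).
  (1,2):dx=+2,dy=+3->C; (1,3):dx=-8,dy=-10->C; (1,4):dx=-9,dy=-8->C; (1,5):dx=-6,dy=-13->C
  (1,6):dx=-1,dy=-2->C; (1,7):dx=-10,dy=-7->C; (1,8):dx=+3,dy=+6->C; (1,9):dx=-4,dy=-4->C
  (1,10):dx=+1,dy=+1->C; (2,3):dx=-10,dy=-13->C; (2,4):dx=-11,dy=-11->C; (2,5):dx=-8,dy=-16->C
  (2,6):dx=-3,dy=-5->C; (2,7):dx=-12,dy=-10->C; (2,8):dx=+1,dy=+3->C; (2,9):dx=-6,dy=-7->C
  (2,10):dx=-1,dy=-2->C; (3,4):dx=-1,dy=+2->D; (3,5):dx=+2,dy=-3->D; (3,6):dx=+7,dy=+8->C
  (3,7):dx=-2,dy=+3->D; (3,8):dx=+11,dy=+16->C; (3,9):dx=+4,dy=+6->C; (3,10):dx=+9,dy=+11->C
  (4,5):dx=+3,dy=-5->D; (4,6):dx=+8,dy=+6->C; (4,7):dx=-1,dy=+1->D; (4,8):dx=+12,dy=+14->C
  (4,9):dx=+5,dy=+4->C; (4,10):dx=+10,dy=+9->C; (5,6):dx=+5,dy=+11->C; (5,7):dx=-4,dy=+6->D
  (5,8):dx=+9,dy=+19->C; (5,9):dx=+2,dy=+9->C; (5,10):dx=+7,dy=+14->C; (6,7):dx=-9,dy=-5->C
  (6,8):dx=+4,dy=+8->C; (6,9):dx=-3,dy=-2->C; (6,10):dx=+2,dy=+3->C; (7,8):dx=+13,dy=+13->C
  (7,9):dx=+6,dy=+3->C; (7,10):dx=+11,dy=+8->C; (8,9):dx=-7,dy=-10->C; (8,10):dx=-2,dy=-5->C
  (9,10):dx=+5,dy=+5->C
Step 2: C = 39, D = 6, total pairs = 45.
Step 3: tau = (C - D)/(n(n-1)/2) = (39 - 6)/45 = 0.733333.
Step 4: Exact two-sided p-value (enumerate n! = 3628800 permutations of y under H0): p = 0.002213.
Step 5: alpha = 0.1. reject H0.

tau_b = 0.7333 (C=39, D=6), p = 0.002213, reject H0.


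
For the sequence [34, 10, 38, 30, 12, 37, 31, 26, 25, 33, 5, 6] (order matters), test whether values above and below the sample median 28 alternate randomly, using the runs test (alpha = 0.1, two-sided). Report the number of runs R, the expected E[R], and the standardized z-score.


Step 1: Compute median = 28; label A = above, B = below.
Labels in order: ABAABAABBABB  (n_A = 6, n_B = 6)
Step 2: Count runs R = 8.
Step 3: Under H0 (random ordering), E[R] = 2*n_A*n_B/(n_A+n_B) + 1 = 2*6*6/12 + 1 = 7.0000.
        Var[R] = 2*n_A*n_B*(2*n_A*n_B - n_A - n_B) / ((n_A+n_B)^2 * (n_A+n_B-1)) = 4320/1584 = 2.7273.
        SD[R] = 1.6514.
Step 4: Continuity-corrected z = (R - 0.5 - E[R]) / SD[R] = (8 - 0.5 - 7.0000) / 1.6514 = 0.3028.
Step 5: Two-sided p-value via normal approximation = 2*(1 - Phi(|z|)) = 0.762069.
Step 6: alpha = 0.1. fail to reject H0.

R = 8, z = 0.3028, p = 0.762069, fail to reject H0.


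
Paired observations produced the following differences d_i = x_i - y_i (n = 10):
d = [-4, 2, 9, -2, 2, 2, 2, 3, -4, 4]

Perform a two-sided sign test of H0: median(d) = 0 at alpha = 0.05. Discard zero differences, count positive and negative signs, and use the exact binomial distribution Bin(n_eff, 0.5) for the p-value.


Step 1: Discard zero differences. Original n = 10; n_eff = number of nonzero differences = 10.
Nonzero differences (with sign): -4, +2, +9, -2, +2, +2, +2, +3, -4, +4
Step 2: Count signs: positive = 7, negative = 3.
Step 3: Under H0: P(positive) = 0.5, so the number of positives S ~ Bin(10, 0.5).
Step 4: Two-sided exact p-value = sum of Bin(10,0.5) probabilities at or below the observed probability = 0.343750.
Step 5: alpha = 0.05. fail to reject H0.

n_eff = 10, pos = 7, neg = 3, p = 0.343750, fail to reject H0.


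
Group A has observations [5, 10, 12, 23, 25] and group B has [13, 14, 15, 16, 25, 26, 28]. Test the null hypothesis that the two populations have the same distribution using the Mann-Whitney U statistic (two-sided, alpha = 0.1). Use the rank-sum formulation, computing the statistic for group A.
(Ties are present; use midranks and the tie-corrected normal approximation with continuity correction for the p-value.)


Step 1: Combine and sort all 12 observations; assign midranks.
sorted (value, group): (5,X), (10,X), (12,X), (13,Y), (14,Y), (15,Y), (16,Y), (23,X), (25,X), (25,Y), (26,Y), (28,Y)
ranks: 5->1, 10->2, 12->3, 13->4, 14->5, 15->6, 16->7, 23->8, 25->9.5, 25->9.5, 26->11, 28->12
Step 2: Rank sum for X: R1 = 1 + 2 + 3 + 8 + 9.5 = 23.5.
Step 3: U_X = R1 - n1(n1+1)/2 = 23.5 - 5*6/2 = 23.5 - 15 = 8.5.
       U_Y = n1*n2 - U_X = 35 - 8.5 = 26.5.
Step 4: Ties are present, so use the tie-corrected normal approximation (with continuity correction) for the p-value.
Step 5: p-value = 0.166721; compare to alpha = 0.1. fail to reject H0.

U_X = 8.5, p = 0.166721, fail to reject H0 at alpha = 0.1.


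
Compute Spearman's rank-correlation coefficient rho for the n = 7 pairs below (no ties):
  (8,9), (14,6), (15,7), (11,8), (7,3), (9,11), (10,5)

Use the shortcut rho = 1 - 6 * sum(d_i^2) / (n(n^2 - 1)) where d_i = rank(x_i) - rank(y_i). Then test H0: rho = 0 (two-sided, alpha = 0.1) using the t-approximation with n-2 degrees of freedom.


Step 1: Rank x and y separately (midranks; no ties here).
rank(x): 8->2, 14->6, 15->7, 11->5, 7->1, 9->3, 10->4
rank(y): 9->6, 6->3, 7->4, 8->5, 3->1, 11->7, 5->2
Step 2: d_i = R_x(i) - R_y(i); compute d_i^2.
  (2-6)^2=16, (6-3)^2=9, (7-4)^2=9, (5-5)^2=0, (1-1)^2=0, (3-7)^2=16, (4-2)^2=4
sum(d^2) = 54.
Step 3: rho = 1 - 6*54 / (7*(7^2 - 1)) = 1 - 324/336 = 0.035714.
Step 4: Under H0, t = rho * sqrt((n-2)/(1-rho^2)) = 0.0799 ~ t(5).
Step 5: Two-sided p-value from the t-distribution with 5 df = 0.939408.
Step 6: alpha = 0.1. fail to reject H0.

rho = 0.0357, p = 0.939408, fail to reject H0 at alpha = 0.1.


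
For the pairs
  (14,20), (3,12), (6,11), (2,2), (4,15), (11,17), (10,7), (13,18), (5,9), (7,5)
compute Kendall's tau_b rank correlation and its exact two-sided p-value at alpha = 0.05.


Step 1: Enumerate the 45 unordered pairs (i,j) with i<j and classify each by sign(x_j-x_i) * sign(y_j-y_i).
  (1,2):dx=-11,dy=-8->C; (1,3):dx=-8,dy=-9->C; (1,4):dx=-12,dy=-18->C; (1,5):dx=-10,dy=-5->C
  (1,6):dx=-3,dy=-3->C; (1,7):dx=-4,dy=-13->C; (1,8):dx=-1,dy=-2->C; (1,9):dx=-9,dy=-11->C
  (1,10):dx=-7,dy=-15->C; (2,3):dx=+3,dy=-1->D; (2,4):dx=-1,dy=-10->C; (2,5):dx=+1,dy=+3->C
  (2,6):dx=+8,dy=+5->C; (2,7):dx=+7,dy=-5->D; (2,8):dx=+10,dy=+6->C; (2,9):dx=+2,dy=-3->D
  (2,10):dx=+4,dy=-7->D; (3,4):dx=-4,dy=-9->C; (3,5):dx=-2,dy=+4->D; (3,6):dx=+5,dy=+6->C
  (3,7):dx=+4,dy=-4->D; (3,8):dx=+7,dy=+7->C; (3,9):dx=-1,dy=-2->C; (3,10):dx=+1,dy=-6->D
  (4,5):dx=+2,dy=+13->C; (4,6):dx=+9,dy=+15->C; (4,7):dx=+8,dy=+5->C; (4,8):dx=+11,dy=+16->C
  (4,9):dx=+3,dy=+7->C; (4,10):dx=+5,dy=+3->C; (5,6):dx=+7,dy=+2->C; (5,7):dx=+6,dy=-8->D
  (5,8):dx=+9,dy=+3->C; (5,9):dx=+1,dy=-6->D; (5,10):dx=+3,dy=-10->D; (6,7):dx=-1,dy=-10->C
  (6,8):dx=+2,dy=+1->C; (6,9):dx=-6,dy=-8->C; (6,10):dx=-4,dy=-12->C; (7,8):dx=+3,dy=+11->C
  (7,9):dx=-5,dy=+2->D; (7,10):dx=-3,dy=-2->C; (8,9):dx=-8,dy=-9->C; (8,10):dx=-6,dy=-13->C
  (9,10):dx=+2,dy=-4->D
Step 2: C = 33, D = 12, total pairs = 45.
Step 3: tau = (C - D)/(n(n-1)/2) = (33 - 12)/45 = 0.466667.
Step 4: Exact two-sided p-value (enumerate n! = 3628800 permutations of y under H0): p = 0.072550.
Step 5: alpha = 0.05. fail to reject H0.

tau_b = 0.4667 (C=33, D=12), p = 0.072550, fail to reject H0.


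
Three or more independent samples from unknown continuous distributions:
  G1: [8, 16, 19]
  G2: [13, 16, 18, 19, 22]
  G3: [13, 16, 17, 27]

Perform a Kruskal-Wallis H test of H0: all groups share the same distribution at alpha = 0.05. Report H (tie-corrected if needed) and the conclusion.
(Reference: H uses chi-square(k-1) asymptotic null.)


Step 1: Combine all N = 12 observations and assign midranks.
sorted (value, group, rank): (8,G1,1), (13,G2,2.5), (13,G3,2.5), (16,G1,5), (16,G2,5), (16,G3,5), (17,G3,7), (18,G2,8), (19,G1,9.5), (19,G2,9.5), (22,G2,11), (27,G3,12)
Step 2: Sum ranks within each group.
R_1 = 15.5 (n_1 = 3)
R_2 = 36 (n_2 = 5)
R_3 = 26.5 (n_3 = 4)
Step 3: H = 12/(N(N+1)) * sum(R_i^2/n_i) - 3(N+1)
     = 12/(12*13) * (15.5^2/3 + 36^2/5 + 26.5^2/4) - 3*13
     = 0.076923 * 514.846 - 39
     = 0.603526.
Step 4: Ties present; correction factor C = 1 - 36/(12^3 - 12) = 0.979021. Corrected H = 0.603526 / 0.979021 = 0.616458.
Step 5: Under H0, H ~ chi^2(2); p-value = 0.734747.
Step 6: alpha = 0.05. fail to reject H0.

H = 0.6165, df = 2, p = 0.734747, fail to reject H0.


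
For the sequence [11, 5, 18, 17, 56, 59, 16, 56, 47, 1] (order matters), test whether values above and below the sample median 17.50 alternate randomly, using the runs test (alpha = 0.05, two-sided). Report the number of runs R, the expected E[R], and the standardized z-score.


Step 1: Compute median = 17.50; label A = above, B = below.
Labels in order: BBABAABAAB  (n_A = 5, n_B = 5)
Step 2: Count runs R = 7.
Step 3: Under H0 (random ordering), E[R] = 2*n_A*n_B/(n_A+n_B) + 1 = 2*5*5/10 + 1 = 6.0000.
        Var[R] = 2*n_A*n_B*(2*n_A*n_B - n_A - n_B) / ((n_A+n_B)^2 * (n_A+n_B-1)) = 2000/900 = 2.2222.
        SD[R] = 1.4907.
Step 4: Continuity-corrected z = (R - 0.5 - E[R]) / SD[R] = (7 - 0.5 - 6.0000) / 1.4907 = 0.3354.
Step 5: Two-sided p-value via normal approximation = 2*(1 - Phi(|z|)) = 0.737316.
Step 6: alpha = 0.05. fail to reject H0.

R = 7, z = 0.3354, p = 0.737316, fail to reject H0.


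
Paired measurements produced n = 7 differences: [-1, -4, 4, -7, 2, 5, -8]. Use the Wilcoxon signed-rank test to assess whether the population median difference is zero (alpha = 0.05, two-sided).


Step 1: Drop any zero differences (none here) and take |d_i|.
|d| = [1, 4, 4, 7, 2, 5, 8]
Step 2: Midrank |d_i| (ties get averaged ranks).
ranks: |1|->1, |4|->3.5, |4|->3.5, |7|->6, |2|->2, |5|->5, |8|->7
Step 3: Attach original signs; sum ranks with positive sign and with negative sign.
W+ = 3.5 + 2 + 5 = 10.5
W- = 1 + 3.5 + 6 + 7 = 17.5
(Check: W+ + W- = 28 should equal n(n+1)/2 = 28.)
Step 4: Test statistic W = min(W+, W-) = 10.5.
Step 5: Ties in |d|, so use the tie-corrected normal approximation.
        E[W] = n(n+1)/4 = 7*8/4 = 14.
        Tie groups: |d|=4 (t=2); sum(t^3 - t) = 6.
        Var[W] = n(n+1)(2n+1)/24 - sum(t^3-t)/48 = 840/24 - 6/48 = 34.875.
        z = (W - E[W]) / sqrt(Var[W]) = (10.5 - 14) / 5.9055 = -0.5927.
        Two-sided p = 2*Phi(z) = 0.553404.
Step 6: alpha = 0.05. fail to reject H0.

W+ = 10.5, W- = 17.5, W = min = 10.5, p = 0.553404, fail to reject H0.


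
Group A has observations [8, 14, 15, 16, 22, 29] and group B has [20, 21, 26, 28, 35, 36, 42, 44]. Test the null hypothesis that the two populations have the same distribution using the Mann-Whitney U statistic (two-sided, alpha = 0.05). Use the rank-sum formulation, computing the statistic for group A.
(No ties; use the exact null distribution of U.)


Step 1: Combine and sort all 14 observations; assign midranks.
sorted (value, group): (8,X), (14,X), (15,X), (16,X), (20,Y), (21,Y), (22,X), (26,Y), (28,Y), (29,X), (35,Y), (36,Y), (42,Y), (44,Y)
ranks: 8->1, 14->2, 15->3, 16->4, 20->5, 21->6, 22->7, 26->8, 28->9, 29->10, 35->11, 36->12, 42->13, 44->14
Step 2: Rank sum for X: R1 = 1 + 2 + 3 + 4 + 7 + 10 = 27.
Step 3: U_X = R1 - n1(n1+1)/2 = 27 - 6*7/2 = 27 - 21 = 6.
       U_Y = n1*n2 - U_X = 48 - 6 = 42.
Step 4: No ties, so the exact null distribution of U (based on enumerating the C(14,6) = 3003 equally likely rank assignments) gives the two-sided p-value.
Step 5: p-value = 0.019980; compare to alpha = 0.05. reject H0.

U_X = 6, p = 0.019980, reject H0 at alpha = 0.05.


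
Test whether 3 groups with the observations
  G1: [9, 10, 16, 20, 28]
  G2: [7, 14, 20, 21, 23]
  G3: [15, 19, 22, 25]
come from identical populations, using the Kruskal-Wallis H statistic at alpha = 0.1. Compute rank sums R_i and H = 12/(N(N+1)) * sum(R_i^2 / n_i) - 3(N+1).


Step 1: Combine all N = 14 observations and assign midranks.
sorted (value, group, rank): (7,G2,1), (9,G1,2), (10,G1,3), (14,G2,4), (15,G3,5), (16,G1,6), (19,G3,7), (20,G1,8.5), (20,G2,8.5), (21,G2,10), (22,G3,11), (23,G2,12), (25,G3,13), (28,G1,14)
Step 2: Sum ranks within each group.
R_1 = 33.5 (n_1 = 5)
R_2 = 35.5 (n_2 = 5)
R_3 = 36 (n_3 = 4)
Step 3: H = 12/(N(N+1)) * sum(R_i^2/n_i) - 3(N+1)
     = 12/(14*15) * (33.5^2/5 + 35.5^2/5 + 36^2/4) - 3*15
     = 0.057143 * 800.5 - 45
     = 0.742857.
Step 4: Ties present; correction factor C = 1 - 6/(14^3 - 14) = 0.997802. Corrected H = 0.742857 / 0.997802 = 0.744493.
Step 5: Under H0, H ~ chi^2(2); p-value = 0.689184.
Step 6: alpha = 0.1. fail to reject H0.

H = 0.7445, df = 2, p = 0.689184, fail to reject H0.


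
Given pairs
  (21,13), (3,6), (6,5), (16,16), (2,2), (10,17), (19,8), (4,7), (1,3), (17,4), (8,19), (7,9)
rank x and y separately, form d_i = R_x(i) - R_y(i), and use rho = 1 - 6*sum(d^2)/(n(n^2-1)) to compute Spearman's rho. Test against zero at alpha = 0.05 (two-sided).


Step 1: Rank x and y separately (midranks; no ties here).
rank(x): 21->12, 3->3, 6->5, 16->9, 2->2, 10->8, 19->11, 4->4, 1->1, 17->10, 8->7, 7->6
rank(y): 13->9, 6->5, 5->4, 16->10, 2->1, 17->11, 8->7, 7->6, 3->2, 4->3, 19->12, 9->8
Step 2: d_i = R_x(i) - R_y(i); compute d_i^2.
  (12-9)^2=9, (3-5)^2=4, (5-4)^2=1, (9-10)^2=1, (2-1)^2=1, (8-11)^2=9, (11-7)^2=16, (4-6)^2=4, (1-2)^2=1, (10-3)^2=49, (7-12)^2=25, (6-8)^2=4
sum(d^2) = 124.
Step 3: rho = 1 - 6*124 / (12*(12^2 - 1)) = 1 - 744/1716 = 0.566434.
Step 4: Under H0, t = rho * sqrt((n-2)/(1-rho^2)) = 2.1735 ~ t(10).
Step 5: Two-sided p-value from the t-distribution with 10 df = 0.054842.
Step 6: alpha = 0.05. fail to reject H0.

rho = 0.5664, p = 0.054842, fail to reject H0 at alpha = 0.05.
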